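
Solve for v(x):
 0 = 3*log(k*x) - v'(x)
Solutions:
 v(x) = C1 + 3*x*log(k*x) - 3*x


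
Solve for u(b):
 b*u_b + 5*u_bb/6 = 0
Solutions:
 u(b) = C1 + C2*erf(sqrt(15)*b/5)


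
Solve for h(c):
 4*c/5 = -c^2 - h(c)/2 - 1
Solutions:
 h(c) = -2*c^2 - 8*c/5 - 2


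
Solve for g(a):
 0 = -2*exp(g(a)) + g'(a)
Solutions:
 g(a) = log(-1/(C1 + 2*a))


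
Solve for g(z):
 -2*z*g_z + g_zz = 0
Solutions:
 g(z) = C1 + C2*erfi(z)


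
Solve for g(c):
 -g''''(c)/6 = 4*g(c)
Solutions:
 g(c) = (C1*sin(6^(1/4)*c) + C2*cos(6^(1/4)*c))*exp(-6^(1/4)*c) + (C3*sin(6^(1/4)*c) + C4*cos(6^(1/4)*c))*exp(6^(1/4)*c)


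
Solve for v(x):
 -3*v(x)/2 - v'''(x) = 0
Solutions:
 v(x) = C3*exp(-2^(2/3)*3^(1/3)*x/2) + (C1*sin(2^(2/3)*3^(5/6)*x/4) + C2*cos(2^(2/3)*3^(5/6)*x/4))*exp(2^(2/3)*3^(1/3)*x/4)


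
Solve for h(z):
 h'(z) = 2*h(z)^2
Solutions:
 h(z) = -1/(C1 + 2*z)


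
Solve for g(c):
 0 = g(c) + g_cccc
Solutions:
 g(c) = (C1*sin(sqrt(2)*c/2) + C2*cos(sqrt(2)*c/2))*exp(-sqrt(2)*c/2) + (C3*sin(sqrt(2)*c/2) + C4*cos(sqrt(2)*c/2))*exp(sqrt(2)*c/2)


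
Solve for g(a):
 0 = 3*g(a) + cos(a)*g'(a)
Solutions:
 g(a) = C1*(sin(a) - 1)^(3/2)/(sin(a) + 1)^(3/2)


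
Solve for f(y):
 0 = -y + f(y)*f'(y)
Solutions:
 f(y) = -sqrt(C1 + y^2)
 f(y) = sqrt(C1 + y^2)


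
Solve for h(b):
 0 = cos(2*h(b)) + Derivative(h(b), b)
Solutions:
 h(b) = -asin((C1 + exp(4*b))/(C1 - exp(4*b)))/2 + pi/2
 h(b) = asin((C1 + exp(4*b))/(C1 - exp(4*b)))/2


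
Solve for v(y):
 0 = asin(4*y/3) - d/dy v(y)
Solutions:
 v(y) = C1 + y*asin(4*y/3) + sqrt(9 - 16*y^2)/4


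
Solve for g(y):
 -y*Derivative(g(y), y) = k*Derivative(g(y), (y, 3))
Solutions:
 g(y) = C1 + Integral(C2*airyai(y*(-1/k)^(1/3)) + C3*airybi(y*(-1/k)^(1/3)), y)


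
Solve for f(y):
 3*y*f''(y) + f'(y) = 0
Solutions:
 f(y) = C1 + C2*y^(2/3)


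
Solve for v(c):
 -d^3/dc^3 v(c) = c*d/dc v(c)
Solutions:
 v(c) = C1 + Integral(C2*airyai(-c) + C3*airybi(-c), c)


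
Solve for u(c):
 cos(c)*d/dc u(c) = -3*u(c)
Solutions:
 u(c) = C1*(sin(c) - 1)^(3/2)/(sin(c) + 1)^(3/2)


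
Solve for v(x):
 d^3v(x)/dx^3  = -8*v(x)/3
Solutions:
 v(x) = C3*exp(-2*3^(2/3)*x/3) + (C1*sin(3^(1/6)*x) + C2*cos(3^(1/6)*x))*exp(3^(2/3)*x/3)


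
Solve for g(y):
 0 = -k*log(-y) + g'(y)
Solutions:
 g(y) = C1 + k*y*log(-y) - k*y


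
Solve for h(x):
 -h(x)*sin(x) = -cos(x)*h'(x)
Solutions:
 h(x) = C1/cos(x)


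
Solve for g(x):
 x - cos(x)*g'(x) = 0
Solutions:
 g(x) = C1 + Integral(x/cos(x), x)


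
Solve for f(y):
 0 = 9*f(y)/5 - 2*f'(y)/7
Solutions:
 f(y) = C1*exp(63*y/10)


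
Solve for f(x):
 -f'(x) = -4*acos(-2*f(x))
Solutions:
 Integral(1/acos(-2*_y), (_y, f(x))) = C1 + 4*x


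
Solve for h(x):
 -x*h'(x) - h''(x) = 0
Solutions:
 h(x) = C1 + C2*erf(sqrt(2)*x/2)


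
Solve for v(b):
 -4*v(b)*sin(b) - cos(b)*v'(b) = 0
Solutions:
 v(b) = C1*cos(b)^4


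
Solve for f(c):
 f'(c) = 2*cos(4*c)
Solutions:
 f(c) = C1 + sin(4*c)/2


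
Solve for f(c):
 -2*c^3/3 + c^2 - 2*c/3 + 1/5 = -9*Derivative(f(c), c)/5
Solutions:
 f(c) = C1 + 5*c^4/54 - 5*c^3/27 + 5*c^2/27 - c/9


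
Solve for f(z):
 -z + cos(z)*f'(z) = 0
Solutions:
 f(z) = C1 + Integral(z/cos(z), z)


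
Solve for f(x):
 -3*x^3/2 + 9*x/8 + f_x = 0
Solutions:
 f(x) = C1 + 3*x^4/8 - 9*x^2/16


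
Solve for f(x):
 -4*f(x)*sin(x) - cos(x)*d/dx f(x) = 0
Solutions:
 f(x) = C1*cos(x)^4


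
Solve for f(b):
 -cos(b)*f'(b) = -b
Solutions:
 f(b) = C1 + Integral(b/cos(b), b)


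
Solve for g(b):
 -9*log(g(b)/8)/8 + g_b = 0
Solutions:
 8*Integral(1/(-log(_y) + 3*log(2)), (_y, g(b)))/9 = C1 - b


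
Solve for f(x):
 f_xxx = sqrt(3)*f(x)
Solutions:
 f(x) = C3*exp(3^(1/6)*x) + (C1*sin(3^(2/3)*x/2) + C2*cos(3^(2/3)*x/2))*exp(-3^(1/6)*x/2)


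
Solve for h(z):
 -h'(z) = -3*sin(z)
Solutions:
 h(z) = C1 - 3*cos(z)


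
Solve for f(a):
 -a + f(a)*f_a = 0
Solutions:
 f(a) = -sqrt(C1 + a^2)
 f(a) = sqrt(C1 + a^2)


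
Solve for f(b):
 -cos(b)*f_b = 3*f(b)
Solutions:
 f(b) = C1*(sin(b) - 1)^(3/2)/(sin(b) + 1)^(3/2)


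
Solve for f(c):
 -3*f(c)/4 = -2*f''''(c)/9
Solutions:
 f(c) = C1*exp(-2^(1/4)*3^(3/4)*c/2) + C2*exp(2^(1/4)*3^(3/4)*c/2) + C3*sin(2^(1/4)*3^(3/4)*c/2) + C4*cos(2^(1/4)*3^(3/4)*c/2)


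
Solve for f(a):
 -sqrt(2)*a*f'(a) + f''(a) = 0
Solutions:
 f(a) = C1 + C2*erfi(2^(3/4)*a/2)


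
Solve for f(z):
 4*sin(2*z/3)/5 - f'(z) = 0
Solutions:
 f(z) = C1 - 6*cos(2*z/3)/5


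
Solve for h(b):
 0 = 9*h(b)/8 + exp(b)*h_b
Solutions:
 h(b) = C1*exp(9*exp(-b)/8)


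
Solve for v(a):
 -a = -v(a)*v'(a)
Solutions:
 v(a) = -sqrt(C1 + a^2)
 v(a) = sqrt(C1 + a^2)


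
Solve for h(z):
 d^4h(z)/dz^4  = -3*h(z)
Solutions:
 h(z) = (C1*sin(sqrt(2)*3^(1/4)*z/2) + C2*cos(sqrt(2)*3^(1/4)*z/2))*exp(-sqrt(2)*3^(1/4)*z/2) + (C3*sin(sqrt(2)*3^(1/4)*z/2) + C4*cos(sqrt(2)*3^(1/4)*z/2))*exp(sqrt(2)*3^(1/4)*z/2)


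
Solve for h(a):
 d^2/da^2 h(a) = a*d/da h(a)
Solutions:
 h(a) = C1 + C2*erfi(sqrt(2)*a/2)


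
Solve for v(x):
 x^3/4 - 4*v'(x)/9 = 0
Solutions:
 v(x) = C1 + 9*x^4/64


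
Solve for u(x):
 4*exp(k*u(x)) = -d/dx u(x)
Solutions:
 u(x) = Piecewise((log(1/(C1*k + 4*k*x))/k, Ne(k, 0)), (nan, True))
 u(x) = Piecewise((C1 - 4*x, Eq(k, 0)), (nan, True))


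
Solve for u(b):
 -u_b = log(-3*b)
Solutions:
 u(b) = C1 - b*log(-b) + b*(1 - log(3))


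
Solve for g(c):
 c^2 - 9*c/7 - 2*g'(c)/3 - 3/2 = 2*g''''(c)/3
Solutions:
 g(c) = C1 + C4*exp(-c) + c^3/2 - 27*c^2/28 - 9*c/4 + (C2*sin(sqrt(3)*c/2) + C3*cos(sqrt(3)*c/2))*exp(c/2)


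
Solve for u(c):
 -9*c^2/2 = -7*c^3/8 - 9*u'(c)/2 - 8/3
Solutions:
 u(c) = C1 - 7*c^4/144 + c^3/3 - 16*c/27


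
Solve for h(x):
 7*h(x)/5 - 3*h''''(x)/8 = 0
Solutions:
 h(x) = C1*exp(-15^(3/4)*56^(1/4)*x/15) + C2*exp(15^(3/4)*56^(1/4)*x/15) + C3*sin(15^(3/4)*56^(1/4)*x/15) + C4*cos(15^(3/4)*56^(1/4)*x/15)


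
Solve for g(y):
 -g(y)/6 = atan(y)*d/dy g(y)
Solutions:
 g(y) = C1*exp(-Integral(1/atan(y), y)/6)


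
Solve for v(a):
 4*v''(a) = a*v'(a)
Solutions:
 v(a) = C1 + C2*erfi(sqrt(2)*a/4)


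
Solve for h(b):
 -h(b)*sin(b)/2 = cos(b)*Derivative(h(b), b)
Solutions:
 h(b) = C1*sqrt(cos(b))


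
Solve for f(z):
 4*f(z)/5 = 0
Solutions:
 f(z) = 0


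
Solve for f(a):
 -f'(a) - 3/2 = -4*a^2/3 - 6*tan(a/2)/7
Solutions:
 f(a) = C1 + 4*a^3/9 - 3*a/2 - 12*log(cos(a/2))/7


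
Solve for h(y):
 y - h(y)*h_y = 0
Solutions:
 h(y) = -sqrt(C1 + y^2)
 h(y) = sqrt(C1 + y^2)


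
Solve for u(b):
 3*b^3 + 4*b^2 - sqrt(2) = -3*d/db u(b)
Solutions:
 u(b) = C1 - b^4/4 - 4*b^3/9 + sqrt(2)*b/3


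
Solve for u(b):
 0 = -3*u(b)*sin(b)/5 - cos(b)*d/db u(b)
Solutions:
 u(b) = C1*cos(b)^(3/5)


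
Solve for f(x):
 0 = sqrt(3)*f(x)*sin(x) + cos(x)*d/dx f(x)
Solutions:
 f(x) = C1*cos(x)^(sqrt(3))


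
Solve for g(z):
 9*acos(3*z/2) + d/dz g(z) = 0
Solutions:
 g(z) = C1 - 9*z*acos(3*z/2) + 3*sqrt(4 - 9*z^2)


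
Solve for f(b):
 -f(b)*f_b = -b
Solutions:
 f(b) = -sqrt(C1 + b^2)
 f(b) = sqrt(C1 + b^2)


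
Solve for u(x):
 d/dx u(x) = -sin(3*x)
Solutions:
 u(x) = C1 + cos(3*x)/3


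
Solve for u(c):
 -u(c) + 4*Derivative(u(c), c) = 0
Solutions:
 u(c) = C1*exp(c/4)


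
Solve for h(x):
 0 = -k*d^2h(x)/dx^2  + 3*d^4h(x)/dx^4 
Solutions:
 h(x) = C1 + C2*x + C3*exp(-sqrt(3)*sqrt(k)*x/3) + C4*exp(sqrt(3)*sqrt(k)*x/3)


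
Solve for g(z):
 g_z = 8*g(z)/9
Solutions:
 g(z) = C1*exp(8*z/9)


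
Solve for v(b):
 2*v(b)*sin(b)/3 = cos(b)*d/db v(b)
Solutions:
 v(b) = C1/cos(b)^(2/3)


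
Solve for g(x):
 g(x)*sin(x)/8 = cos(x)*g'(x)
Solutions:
 g(x) = C1/cos(x)^(1/8)


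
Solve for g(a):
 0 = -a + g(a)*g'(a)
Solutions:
 g(a) = -sqrt(C1 + a^2)
 g(a) = sqrt(C1 + a^2)


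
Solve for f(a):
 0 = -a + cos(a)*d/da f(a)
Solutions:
 f(a) = C1 + Integral(a/cos(a), a)


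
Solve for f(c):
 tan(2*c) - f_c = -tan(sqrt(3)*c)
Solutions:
 f(c) = C1 - log(cos(2*c))/2 - sqrt(3)*log(cos(sqrt(3)*c))/3


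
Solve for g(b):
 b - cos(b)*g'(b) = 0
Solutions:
 g(b) = C1 + Integral(b/cos(b), b)


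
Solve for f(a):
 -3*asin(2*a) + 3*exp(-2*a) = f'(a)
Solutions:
 f(a) = C1 - 3*a*asin(2*a) - 3*sqrt(1 - 4*a^2)/2 - 3*exp(-2*a)/2


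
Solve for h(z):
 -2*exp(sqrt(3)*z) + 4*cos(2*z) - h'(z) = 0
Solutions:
 h(z) = C1 - 2*sqrt(3)*exp(sqrt(3)*z)/3 + 2*sin(2*z)


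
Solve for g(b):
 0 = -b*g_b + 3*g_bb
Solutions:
 g(b) = C1 + C2*erfi(sqrt(6)*b/6)


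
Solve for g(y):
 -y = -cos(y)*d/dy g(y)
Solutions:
 g(y) = C1 + Integral(y/cos(y), y)


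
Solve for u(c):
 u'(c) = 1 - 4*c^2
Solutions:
 u(c) = C1 - 4*c^3/3 + c


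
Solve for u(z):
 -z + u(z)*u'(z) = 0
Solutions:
 u(z) = -sqrt(C1 + z^2)
 u(z) = sqrt(C1 + z^2)


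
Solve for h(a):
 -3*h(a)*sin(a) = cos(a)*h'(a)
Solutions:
 h(a) = C1*cos(a)^3


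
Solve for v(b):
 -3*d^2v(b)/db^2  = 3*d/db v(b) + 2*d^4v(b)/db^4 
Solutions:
 v(b) = C1 + C2*exp(-2^(1/3)*b*(-(3 + sqrt(11))^(1/3) + 2^(1/3)/(3 + sqrt(11))^(1/3))/4)*sin(2^(1/3)*sqrt(3)*b*(2^(1/3)/(3 + sqrt(11))^(1/3) + (3 + sqrt(11))^(1/3))/4) + C3*exp(-2^(1/3)*b*(-(3 + sqrt(11))^(1/3) + 2^(1/3)/(3 + sqrt(11))^(1/3))/4)*cos(2^(1/3)*sqrt(3)*b*(2^(1/3)/(3 + sqrt(11))^(1/3) + (3 + sqrt(11))^(1/3))/4) + C4*exp(2^(1/3)*b*(-(3 + sqrt(11))^(1/3) + 2^(1/3)/(3 + sqrt(11))^(1/3))/2)


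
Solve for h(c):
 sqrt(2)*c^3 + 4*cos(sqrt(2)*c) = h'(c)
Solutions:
 h(c) = C1 + sqrt(2)*c^4/4 + 2*sqrt(2)*sin(sqrt(2)*c)


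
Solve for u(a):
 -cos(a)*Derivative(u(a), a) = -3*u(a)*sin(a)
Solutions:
 u(a) = C1/cos(a)^3


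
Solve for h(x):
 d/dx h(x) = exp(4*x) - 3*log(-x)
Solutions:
 h(x) = C1 - 3*x*log(-x) + 3*x + exp(4*x)/4


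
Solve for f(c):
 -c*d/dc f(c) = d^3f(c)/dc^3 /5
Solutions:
 f(c) = C1 + Integral(C2*airyai(-5^(1/3)*c) + C3*airybi(-5^(1/3)*c), c)


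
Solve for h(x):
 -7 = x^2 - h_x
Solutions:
 h(x) = C1 + x^3/3 + 7*x


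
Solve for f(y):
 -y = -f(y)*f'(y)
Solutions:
 f(y) = -sqrt(C1 + y^2)
 f(y) = sqrt(C1 + y^2)


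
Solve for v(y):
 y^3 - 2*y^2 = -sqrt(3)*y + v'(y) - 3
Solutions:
 v(y) = C1 + y^4/4 - 2*y^3/3 + sqrt(3)*y^2/2 + 3*y


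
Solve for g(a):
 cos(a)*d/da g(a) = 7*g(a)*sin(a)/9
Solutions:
 g(a) = C1/cos(a)^(7/9)


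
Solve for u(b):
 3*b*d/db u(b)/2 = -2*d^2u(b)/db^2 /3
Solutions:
 u(b) = C1 + C2*erf(3*sqrt(2)*b/4)


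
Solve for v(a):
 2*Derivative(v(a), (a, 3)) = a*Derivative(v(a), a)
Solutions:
 v(a) = C1 + Integral(C2*airyai(2^(2/3)*a/2) + C3*airybi(2^(2/3)*a/2), a)


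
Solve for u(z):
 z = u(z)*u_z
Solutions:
 u(z) = -sqrt(C1 + z^2)
 u(z) = sqrt(C1 + z^2)


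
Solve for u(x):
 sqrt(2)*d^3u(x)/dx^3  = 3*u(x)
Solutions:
 u(x) = C3*exp(2^(5/6)*3^(1/3)*x/2) + (C1*sin(6^(5/6)*x/4) + C2*cos(6^(5/6)*x/4))*exp(-2^(5/6)*3^(1/3)*x/4)


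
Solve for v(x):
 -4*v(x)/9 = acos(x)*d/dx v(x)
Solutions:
 v(x) = C1*exp(-4*Integral(1/acos(x), x)/9)


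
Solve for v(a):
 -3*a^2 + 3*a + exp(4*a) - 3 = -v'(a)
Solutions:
 v(a) = C1 + a^3 - 3*a^2/2 + 3*a - exp(4*a)/4


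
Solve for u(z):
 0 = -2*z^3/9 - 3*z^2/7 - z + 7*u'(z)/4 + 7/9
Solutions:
 u(z) = C1 + 2*z^4/63 + 4*z^3/49 + 2*z^2/7 - 4*z/9


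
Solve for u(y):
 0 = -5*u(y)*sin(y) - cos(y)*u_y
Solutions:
 u(y) = C1*cos(y)^5


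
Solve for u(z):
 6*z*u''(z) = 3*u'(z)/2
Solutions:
 u(z) = C1 + C2*z^(5/4)


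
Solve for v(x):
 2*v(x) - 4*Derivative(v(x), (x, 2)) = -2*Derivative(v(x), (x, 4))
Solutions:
 v(x) = (C1 + C2*x)*exp(-x) + (C3 + C4*x)*exp(x)


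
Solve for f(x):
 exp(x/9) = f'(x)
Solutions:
 f(x) = C1 + 9*exp(x/9)


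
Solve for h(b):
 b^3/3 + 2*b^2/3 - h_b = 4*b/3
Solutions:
 h(b) = C1 + b^4/12 + 2*b^3/9 - 2*b^2/3


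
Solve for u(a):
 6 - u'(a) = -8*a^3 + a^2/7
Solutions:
 u(a) = C1 + 2*a^4 - a^3/21 + 6*a


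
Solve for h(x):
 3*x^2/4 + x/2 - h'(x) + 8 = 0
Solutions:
 h(x) = C1 + x^3/4 + x^2/4 + 8*x


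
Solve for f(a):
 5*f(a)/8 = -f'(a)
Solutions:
 f(a) = C1*exp(-5*a/8)


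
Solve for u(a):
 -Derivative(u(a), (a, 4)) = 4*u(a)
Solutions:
 u(a) = (C1*sin(a) + C2*cos(a))*exp(-a) + (C3*sin(a) + C4*cos(a))*exp(a)


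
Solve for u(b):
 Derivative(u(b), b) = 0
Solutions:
 u(b) = C1


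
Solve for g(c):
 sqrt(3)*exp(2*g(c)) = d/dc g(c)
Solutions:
 g(c) = log(-sqrt(-1/(C1 + sqrt(3)*c))) - log(2)/2
 g(c) = log(-1/(C1 + sqrt(3)*c))/2 - log(2)/2


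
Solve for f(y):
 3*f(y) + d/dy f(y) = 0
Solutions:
 f(y) = C1*exp(-3*y)


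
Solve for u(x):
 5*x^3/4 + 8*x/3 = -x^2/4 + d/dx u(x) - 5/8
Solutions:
 u(x) = C1 + 5*x^4/16 + x^3/12 + 4*x^2/3 + 5*x/8


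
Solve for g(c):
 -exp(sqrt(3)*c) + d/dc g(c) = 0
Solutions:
 g(c) = C1 + sqrt(3)*exp(sqrt(3)*c)/3


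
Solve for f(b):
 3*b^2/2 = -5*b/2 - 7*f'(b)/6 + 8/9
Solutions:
 f(b) = C1 - 3*b^3/7 - 15*b^2/14 + 16*b/21


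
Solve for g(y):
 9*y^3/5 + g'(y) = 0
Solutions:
 g(y) = C1 - 9*y^4/20


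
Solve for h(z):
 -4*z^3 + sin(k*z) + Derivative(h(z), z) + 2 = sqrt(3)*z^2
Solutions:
 h(z) = C1 + z^4 + sqrt(3)*z^3/3 - 2*z + cos(k*z)/k


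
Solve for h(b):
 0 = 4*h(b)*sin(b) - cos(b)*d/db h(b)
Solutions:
 h(b) = C1/cos(b)^4


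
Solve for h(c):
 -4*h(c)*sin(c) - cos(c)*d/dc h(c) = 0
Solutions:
 h(c) = C1*cos(c)^4


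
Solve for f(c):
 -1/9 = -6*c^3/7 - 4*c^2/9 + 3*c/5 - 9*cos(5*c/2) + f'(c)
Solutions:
 f(c) = C1 + 3*c^4/14 + 4*c^3/27 - 3*c^2/10 - c/9 + 18*sin(5*c/2)/5


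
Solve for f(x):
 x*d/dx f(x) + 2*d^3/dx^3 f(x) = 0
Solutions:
 f(x) = C1 + Integral(C2*airyai(-2^(2/3)*x/2) + C3*airybi(-2^(2/3)*x/2), x)


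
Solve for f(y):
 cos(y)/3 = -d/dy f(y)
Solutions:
 f(y) = C1 - sin(y)/3


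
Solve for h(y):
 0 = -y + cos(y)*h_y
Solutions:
 h(y) = C1 + Integral(y/cos(y), y)


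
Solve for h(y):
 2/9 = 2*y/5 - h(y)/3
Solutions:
 h(y) = 6*y/5 - 2/3


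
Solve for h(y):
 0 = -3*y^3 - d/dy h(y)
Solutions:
 h(y) = C1 - 3*y^4/4


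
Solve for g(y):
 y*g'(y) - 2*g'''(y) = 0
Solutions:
 g(y) = C1 + Integral(C2*airyai(2^(2/3)*y/2) + C3*airybi(2^(2/3)*y/2), y)


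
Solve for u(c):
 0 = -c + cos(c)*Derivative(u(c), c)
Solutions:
 u(c) = C1 + Integral(c/cos(c), c)


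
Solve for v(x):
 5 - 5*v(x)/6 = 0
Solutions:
 v(x) = 6


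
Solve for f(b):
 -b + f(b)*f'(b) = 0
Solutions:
 f(b) = -sqrt(C1 + b^2)
 f(b) = sqrt(C1 + b^2)


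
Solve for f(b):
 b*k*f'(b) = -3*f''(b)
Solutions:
 f(b) = Piecewise((-sqrt(6)*sqrt(pi)*C1*erf(sqrt(6)*b*sqrt(k)/6)/(2*sqrt(k)) - C2, (k > 0) | (k < 0)), (-C1*b - C2, True))


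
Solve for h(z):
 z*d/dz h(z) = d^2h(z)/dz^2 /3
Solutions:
 h(z) = C1 + C2*erfi(sqrt(6)*z/2)


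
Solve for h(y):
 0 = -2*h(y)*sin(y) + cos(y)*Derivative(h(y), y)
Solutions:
 h(y) = C1/cos(y)^2


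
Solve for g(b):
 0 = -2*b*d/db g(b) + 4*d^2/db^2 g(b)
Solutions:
 g(b) = C1 + C2*erfi(b/2)


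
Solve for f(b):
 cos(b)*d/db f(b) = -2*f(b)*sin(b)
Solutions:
 f(b) = C1*cos(b)^2


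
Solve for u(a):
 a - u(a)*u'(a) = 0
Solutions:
 u(a) = -sqrt(C1 + a^2)
 u(a) = sqrt(C1 + a^2)


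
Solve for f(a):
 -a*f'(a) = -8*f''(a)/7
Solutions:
 f(a) = C1 + C2*erfi(sqrt(7)*a/4)


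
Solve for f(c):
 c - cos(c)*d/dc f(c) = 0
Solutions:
 f(c) = C1 + Integral(c/cos(c), c)


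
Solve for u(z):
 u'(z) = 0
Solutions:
 u(z) = C1


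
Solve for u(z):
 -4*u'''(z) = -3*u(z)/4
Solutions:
 u(z) = C3*exp(2^(2/3)*3^(1/3)*z/4) + (C1*sin(2^(2/3)*3^(5/6)*z/8) + C2*cos(2^(2/3)*3^(5/6)*z/8))*exp(-2^(2/3)*3^(1/3)*z/8)


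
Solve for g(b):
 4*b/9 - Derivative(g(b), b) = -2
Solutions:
 g(b) = C1 + 2*b^2/9 + 2*b


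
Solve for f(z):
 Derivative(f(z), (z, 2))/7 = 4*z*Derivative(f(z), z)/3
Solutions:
 f(z) = C1 + C2*erfi(sqrt(42)*z/3)


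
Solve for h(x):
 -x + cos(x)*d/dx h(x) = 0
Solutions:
 h(x) = C1 + Integral(x/cos(x), x)


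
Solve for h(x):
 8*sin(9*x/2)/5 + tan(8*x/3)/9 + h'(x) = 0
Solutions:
 h(x) = C1 + log(cos(8*x/3))/24 + 16*cos(9*x/2)/45


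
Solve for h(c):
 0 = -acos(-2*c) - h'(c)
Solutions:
 h(c) = C1 - c*acos(-2*c) - sqrt(1 - 4*c^2)/2


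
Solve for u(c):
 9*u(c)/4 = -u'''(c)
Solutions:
 u(c) = C3*exp(-2^(1/3)*3^(2/3)*c/2) + (C1*sin(3*2^(1/3)*3^(1/6)*c/4) + C2*cos(3*2^(1/3)*3^(1/6)*c/4))*exp(2^(1/3)*3^(2/3)*c/4)


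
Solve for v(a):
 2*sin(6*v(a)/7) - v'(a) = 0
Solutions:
 -2*a + 7*log(cos(6*v(a)/7) - 1)/12 - 7*log(cos(6*v(a)/7) + 1)/12 = C1


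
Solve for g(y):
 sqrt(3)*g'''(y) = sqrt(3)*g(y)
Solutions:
 g(y) = C3*exp(y) + (C1*sin(sqrt(3)*y/2) + C2*cos(sqrt(3)*y/2))*exp(-y/2)


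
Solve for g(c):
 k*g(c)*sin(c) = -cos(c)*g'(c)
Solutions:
 g(c) = C1*exp(k*log(cos(c)))


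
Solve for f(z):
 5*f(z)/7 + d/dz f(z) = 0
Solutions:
 f(z) = C1*exp(-5*z/7)


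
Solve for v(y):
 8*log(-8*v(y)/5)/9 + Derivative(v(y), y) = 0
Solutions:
 9*Integral(1/(log(-_y) - log(5) + 3*log(2)), (_y, v(y)))/8 = C1 - y


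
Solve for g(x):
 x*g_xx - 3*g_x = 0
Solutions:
 g(x) = C1 + C2*x^4


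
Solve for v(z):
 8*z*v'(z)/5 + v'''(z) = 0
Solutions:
 v(z) = C1 + Integral(C2*airyai(-2*5^(2/3)*z/5) + C3*airybi(-2*5^(2/3)*z/5), z)


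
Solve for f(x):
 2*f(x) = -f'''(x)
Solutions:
 f(x) = C3*exp(-2^(1/3)*x) + (C1*sin(2^(1/3)*sqrt(3)*x/2) + C2*cos(2^(1/3)*sqrt(3)*x/2))*exp(2^(1/3)*x/2)


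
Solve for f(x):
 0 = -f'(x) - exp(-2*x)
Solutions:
 f(x) = C1 + exp(-2*x)/2


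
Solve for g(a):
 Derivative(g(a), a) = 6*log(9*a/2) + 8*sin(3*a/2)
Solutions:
 g(a) = C1 + 6*a*log(a) - 6*a - 6*a*log(2) + 12*a*log(3) - 16*cos(3*a/2)/3


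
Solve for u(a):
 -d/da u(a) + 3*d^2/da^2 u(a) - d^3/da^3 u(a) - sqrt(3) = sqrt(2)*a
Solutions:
 u(a) = C1 + C2*exp(a*(3 - sqrt(5))/2) + C3*exp(a*(sqrt(5) + 3)/2) - sqrt(2)*a^2/2 - 3*sqrt(2)*a - sqrt(3)*a


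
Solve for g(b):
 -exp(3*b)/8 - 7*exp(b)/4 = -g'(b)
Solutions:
 g(b) = C1 + exp(3*b)/24 + 7*exp(b)/4


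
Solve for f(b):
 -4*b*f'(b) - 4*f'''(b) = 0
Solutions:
 f(b) = C1 + Integral(C2*airyai(-b) + C3*airybi(-b), b)


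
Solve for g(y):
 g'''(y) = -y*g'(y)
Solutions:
 g(y) = C1 + Integral(C2*airyai(-y) + C3*airybi(-y), y)


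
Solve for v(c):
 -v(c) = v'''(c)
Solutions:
 v(c) = C3*exp(-c) + (C1*sin(sqrt(3)*c/2) + C2*cos(sqrt(3)*c/2))*exp(c/2)


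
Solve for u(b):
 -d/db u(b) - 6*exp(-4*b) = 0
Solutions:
 u(b) = C1 + 3*exp(-4*b)/2


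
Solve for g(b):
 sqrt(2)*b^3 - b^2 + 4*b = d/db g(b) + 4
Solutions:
 g(b) = C1 + sqrt(2)*b^4/4 - b^3/3 + 2*b^2 - 4*b


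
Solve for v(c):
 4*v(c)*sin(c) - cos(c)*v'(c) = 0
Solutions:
 v(c) = C1/cos(c)^4


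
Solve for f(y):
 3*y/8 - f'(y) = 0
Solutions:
 f(y) = C1 + 3*y^2/16


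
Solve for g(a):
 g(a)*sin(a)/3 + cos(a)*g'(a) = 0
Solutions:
 g(a) = C1*cos(a)^(1/3)


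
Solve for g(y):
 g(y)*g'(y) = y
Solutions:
 g(y) = -sqrt(C1 + y^2)
 g(y) = sqrt(C1 + y^2)


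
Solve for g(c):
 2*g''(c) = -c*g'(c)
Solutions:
 g(c) = C1 + C2*erf(c/2)


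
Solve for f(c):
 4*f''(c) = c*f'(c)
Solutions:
 f(c) = C1 + C2*erfi(sqrt(2)*c/4)


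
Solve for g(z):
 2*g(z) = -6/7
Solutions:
 g(z) = -3/7


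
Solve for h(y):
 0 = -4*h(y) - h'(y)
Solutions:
 h(y) = C1*exp(-4*y)


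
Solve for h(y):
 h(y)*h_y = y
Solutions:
 h(y) = -sqrt(C1 + y^2)
 h(y) = sqrt(C1 + y^2)


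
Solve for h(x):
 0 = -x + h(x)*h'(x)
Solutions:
 h(x) = -sqrt(C1 + x^2)
 h(x) = sqrt(C1 + x^2)


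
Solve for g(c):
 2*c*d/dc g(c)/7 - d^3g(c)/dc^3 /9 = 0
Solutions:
 g(c) = C1 + Integral(C2*airyai(18^(1/3)*7^(2/3)*c/7) + C3*airybi(18^(1/3)*7^(2/3)*c/7), c)


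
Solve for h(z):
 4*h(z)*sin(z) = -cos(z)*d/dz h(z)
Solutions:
 h(z) = C1*cos(z)^4


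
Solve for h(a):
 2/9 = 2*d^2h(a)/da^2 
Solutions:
 h(a) = C1 + C2*a + a^2/18


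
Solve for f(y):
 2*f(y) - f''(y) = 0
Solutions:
 f(y) = C1*exp(-sqrt(2)*y) + C2*exp(sqrt(2)*y)


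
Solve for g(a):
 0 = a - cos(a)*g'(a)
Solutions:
 g(a) = C1 + Integral(a/cos(a), a)


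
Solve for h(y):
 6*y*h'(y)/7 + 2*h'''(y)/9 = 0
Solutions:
 h(y) = C1 + Integral(C2*airyai(-3*7^(2/3)*y/7) + C3*airybi(-3*7^(2/3)*y/7), y)


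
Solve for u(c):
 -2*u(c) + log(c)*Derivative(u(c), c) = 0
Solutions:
 u(c) = C1*exp(2*li(c))


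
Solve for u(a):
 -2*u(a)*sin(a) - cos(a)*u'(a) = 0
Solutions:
 u(a) = C1*cos(a)^2


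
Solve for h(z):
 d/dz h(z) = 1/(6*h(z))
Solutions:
 h(z) = -sqrt(C1 + 3*z)/3
 h(z) = sqrt(C1 + 3*z)/3


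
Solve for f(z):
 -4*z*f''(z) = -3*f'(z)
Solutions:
 f(z) = C1 + C2*z^(7/4)


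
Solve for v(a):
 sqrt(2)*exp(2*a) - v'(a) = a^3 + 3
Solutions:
 v(a) = C1 - a^4/4 - 3*a + sqrt(2)*exp(2*a)/2


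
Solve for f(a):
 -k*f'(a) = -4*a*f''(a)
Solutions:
 f(a) = C1 + a^(re(k)/4 + 1)*(C2*sin(log(a)*Abs(im(k))/4) + C3*cos(log(a)*im(k)/4))


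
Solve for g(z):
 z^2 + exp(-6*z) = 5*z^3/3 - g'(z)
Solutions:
 g(z) = C1 + 5*z^4/12 - z^3/3 + exp(-6*z)/6


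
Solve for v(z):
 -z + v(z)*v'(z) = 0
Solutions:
 v(z) = -sqrt(C1 + z^2)
 v(z) = sqrt(C1 + z^2)


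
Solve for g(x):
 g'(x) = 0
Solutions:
 g(x) = C1


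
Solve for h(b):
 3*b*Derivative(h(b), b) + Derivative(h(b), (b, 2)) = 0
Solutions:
 h(b) = C1 + C2*erf(sqrt(6)*b/2)


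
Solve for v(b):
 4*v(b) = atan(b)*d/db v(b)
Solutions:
 v(b) = C1*exp(4*Integral(1/atan(b), b))


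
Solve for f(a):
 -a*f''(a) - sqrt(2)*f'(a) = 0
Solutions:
 f(a) = C1 + C2*a^(1 - sqrt(2))


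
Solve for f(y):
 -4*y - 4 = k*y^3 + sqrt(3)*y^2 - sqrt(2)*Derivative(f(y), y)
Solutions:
 f(y) = C1 + sqrt(2)*k*y^4/8 + sqrt(6)*y^3/6 + sqrt(2)*y^2 + 2*sqrt(2)*y


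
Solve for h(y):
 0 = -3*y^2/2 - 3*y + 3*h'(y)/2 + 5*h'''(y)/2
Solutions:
 h(y) = C1 + C2*sin(sqrt(15)*y/5) + C3*cos(sqrt(15)*y/5) + y^3/3 + y^2 - 10*y/3


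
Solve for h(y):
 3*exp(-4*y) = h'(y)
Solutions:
 h(y) = C1 - 3*exp(-4*y)/4


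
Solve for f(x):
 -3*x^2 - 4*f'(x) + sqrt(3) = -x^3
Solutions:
 f(x) = C1 + x^4/16 - x^3/4 + sqrt(3)*x/4


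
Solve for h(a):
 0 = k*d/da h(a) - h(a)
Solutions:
 h(a) = C1*exp(a/k)


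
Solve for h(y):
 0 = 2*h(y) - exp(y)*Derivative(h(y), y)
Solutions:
 h(y) = C1*exp(-2*exp(-y))


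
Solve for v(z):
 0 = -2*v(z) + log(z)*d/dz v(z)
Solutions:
 v(z) = C1*exp(2*li(z))


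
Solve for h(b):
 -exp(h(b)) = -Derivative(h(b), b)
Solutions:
 h(b) = log(-1/(C1 + b))


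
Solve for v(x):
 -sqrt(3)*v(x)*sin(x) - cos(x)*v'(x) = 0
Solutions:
 v(x) = C1*cos(x)^(sqrt(3))


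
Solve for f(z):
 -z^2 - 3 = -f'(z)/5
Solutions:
 f(z) = C1 + 5*z^3/3 + 15*z


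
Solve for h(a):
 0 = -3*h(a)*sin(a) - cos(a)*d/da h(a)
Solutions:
 h(a) = C1*cos(a)^3


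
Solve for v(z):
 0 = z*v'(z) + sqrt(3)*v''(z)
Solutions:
 v(z) = C1 + C2*erf(sqrt(2)*3^(3/4)*z/6)


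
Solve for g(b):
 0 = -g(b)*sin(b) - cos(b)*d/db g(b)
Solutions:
 g(b) = C1*cos(b)


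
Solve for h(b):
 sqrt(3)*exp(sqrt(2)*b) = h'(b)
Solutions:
 h(b) = C1 + sqrt(6)*exp(sqrt(2)*b)/2


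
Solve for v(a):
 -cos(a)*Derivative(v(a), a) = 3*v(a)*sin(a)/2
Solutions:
 v(a) = C1*cos(a)^(3/2)


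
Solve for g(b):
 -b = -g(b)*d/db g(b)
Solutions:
 g(b) = -sqrt(C1 + b^2)
 g(b) = sqrt(C1 + b^2)


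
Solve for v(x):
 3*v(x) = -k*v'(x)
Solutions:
 v(x) = C1*exp(-3*x/k)


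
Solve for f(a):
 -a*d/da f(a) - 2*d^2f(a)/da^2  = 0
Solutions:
 f(a) = C1 + C2*erf(a/2)


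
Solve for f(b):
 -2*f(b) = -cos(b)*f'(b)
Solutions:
 f(b) = C1*(sin(b) + 1)/(sin(b) - 1)


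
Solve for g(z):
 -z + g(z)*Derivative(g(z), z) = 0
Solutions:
 g(z) = -sqrt(C1 + z^2)
 g(z) = sqrt(C1 + z^2)


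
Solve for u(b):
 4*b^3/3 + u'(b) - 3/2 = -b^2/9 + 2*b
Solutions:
 u(b) = C1 - b^4/3 - b^3/27 + b^2 + 3*b/2


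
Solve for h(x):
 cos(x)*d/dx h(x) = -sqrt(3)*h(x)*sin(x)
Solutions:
 h(x) = C1*cos(x)^(sqrt(3))


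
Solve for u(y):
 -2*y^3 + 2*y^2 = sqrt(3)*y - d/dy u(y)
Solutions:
 u(y) = C1 + y^4/2 - 2*y^3/3 + sqrt(3)*y^2/2


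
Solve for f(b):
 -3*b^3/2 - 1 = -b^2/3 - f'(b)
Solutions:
 f(b) = C1 + 3*b^4/8 - b^3/9 + b


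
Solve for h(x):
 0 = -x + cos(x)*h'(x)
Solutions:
 h(x) = C1 + Integral(x/cos(x), x)


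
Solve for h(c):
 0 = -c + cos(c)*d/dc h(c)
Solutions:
 h(c) = C1 + Integral(c/cos(c), c)


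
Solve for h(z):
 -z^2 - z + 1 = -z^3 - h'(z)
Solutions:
 h(z) = C1 - z^4/4 + z^3/3 + z^2/2 - z


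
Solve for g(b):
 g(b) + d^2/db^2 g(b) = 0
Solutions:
 g(b) = C1*sin(b) + C2*cos(b)


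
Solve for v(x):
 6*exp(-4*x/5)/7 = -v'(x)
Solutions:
 v(x) = C1 + 15*exp(-4*x/5)/14


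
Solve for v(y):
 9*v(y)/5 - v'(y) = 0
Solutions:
 v(y) = C1*exp(9*y/5)


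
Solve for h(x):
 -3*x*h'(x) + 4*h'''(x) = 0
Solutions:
 h(x) = C1 + Integral(C2*airyai(6^(1/3)*x/2) + C3*airybi(6^(1/3)*x/2), x)


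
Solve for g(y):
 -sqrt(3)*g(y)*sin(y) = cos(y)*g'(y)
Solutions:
 g(y) = C1*cos(y)^(sqrt(3))


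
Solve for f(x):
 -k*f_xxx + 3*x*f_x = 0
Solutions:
 f(x) = C1 + Integral(C2*airyai(3^(1/3)*x*(1/k)^(1/3)) + C3*airybi(3^(1/3)*x*(1/k)^(1/3)), x)


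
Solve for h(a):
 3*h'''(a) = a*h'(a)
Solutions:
 h(a) = C1 + Integral(C2*airyai(3^(2/3)*a/3) + C3*airybi(3^(2/3)*a/3), a)


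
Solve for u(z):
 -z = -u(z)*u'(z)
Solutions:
 u(z) = -sqrt(C1 + z^2)
 u(z) = sqrt(C1 + z^2)


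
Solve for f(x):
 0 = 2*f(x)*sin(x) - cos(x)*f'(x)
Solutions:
 f(x) = C1/cos(x)^2


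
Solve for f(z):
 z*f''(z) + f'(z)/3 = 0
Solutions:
 f(z) = C1 + C2*z^(2/3)


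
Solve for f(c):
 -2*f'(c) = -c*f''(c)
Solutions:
 f(c) = C1 + C2*c^3


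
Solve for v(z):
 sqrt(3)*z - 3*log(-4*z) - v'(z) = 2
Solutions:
 v(z) = C1 + sqrt(3)*z^2/2 - 3*z*log(-z) + z*(1 - 6*log(2))


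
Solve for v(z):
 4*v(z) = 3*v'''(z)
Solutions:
 v(z) = C3*exp(6^(2/3)*z/3) + (C1*sin(2^(2/3)*3^(1/6)*z/2) + C2*cos(2^(2/3)*3^(1/6)*z/2))*exp(-6^(2/3)*z/6)


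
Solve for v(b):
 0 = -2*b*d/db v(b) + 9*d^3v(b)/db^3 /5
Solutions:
 v(b) = C1 + Integral(C2*airyai(30^(1/3)*b/3) + C3*airybi(30^(1/3)*b/3), b)


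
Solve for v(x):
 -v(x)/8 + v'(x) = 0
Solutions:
 v(x) = C1*exp(x/8)


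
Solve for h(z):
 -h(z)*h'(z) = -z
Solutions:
 h(z) = -sqrt(C1 + z^2)
 h(z) = sqrt(C1 + z^2)


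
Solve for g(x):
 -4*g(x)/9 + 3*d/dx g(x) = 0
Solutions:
 g(x) = C1*exp(4*x/27)


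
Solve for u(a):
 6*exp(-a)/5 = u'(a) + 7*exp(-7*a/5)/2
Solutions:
 u(a) = C1 - 6*exp(-a)/5 + 5*exp(-7*a/5)/2


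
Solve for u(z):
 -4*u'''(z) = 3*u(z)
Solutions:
 u(z) = C3*exp(-6^(1/3)*z/2) + (C1*sin(2^(1/3)*3^(5/6)*z/4) + C2*cos(2^(1/3)*3^(5/6)*z/4))*exp(6^(1/3)*z/4)


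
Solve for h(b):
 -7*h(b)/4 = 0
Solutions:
 h(b) = 0


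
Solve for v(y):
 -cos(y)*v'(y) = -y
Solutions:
 v(y) = C1 + Integral(y/cos(y), y)


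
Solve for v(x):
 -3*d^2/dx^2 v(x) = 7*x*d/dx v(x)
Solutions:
 v(x) = C1 + C2*erf(sqrt(42)*x/6)


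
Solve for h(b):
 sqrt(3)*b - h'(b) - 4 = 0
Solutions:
 h(b) = C1 + sqrt(3)*b^2/2 - 4*b


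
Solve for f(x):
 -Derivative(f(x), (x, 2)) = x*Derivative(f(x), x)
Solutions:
 f(x) = C1 + C2*erf(sqrt(2)*x/2)


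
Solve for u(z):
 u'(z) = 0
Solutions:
 u(z) = C1


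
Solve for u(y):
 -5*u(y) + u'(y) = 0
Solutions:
 u(y) = C1*exp(5*y)


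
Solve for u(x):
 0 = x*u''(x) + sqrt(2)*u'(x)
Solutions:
 u(x) = C1 + C2*x^(1 - sqrt(2))


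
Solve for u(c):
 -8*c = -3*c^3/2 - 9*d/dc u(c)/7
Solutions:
 u(c) = C1 - 7*c^4/24 + 28*c^2/9


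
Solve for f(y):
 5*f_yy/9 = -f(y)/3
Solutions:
 f(y) = C1*sin(sqrt(15)*y/5) + C2*cos(sqrt(15)*y/5)


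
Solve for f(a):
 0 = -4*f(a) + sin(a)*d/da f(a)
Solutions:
 f(a) = C1*(cos(a)^2 - 2*cos(a) + 1)/(cos(a)^2 + 2*cos(a) + 1)


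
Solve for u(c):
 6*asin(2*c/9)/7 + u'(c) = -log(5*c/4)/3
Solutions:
 u(c) = C1 - c*log(c)/3 - 6*c*asin(2*c/9)/7 - c*log(5) + c/3 + 2*c*log(10)/3 - 3*sqrt(81 - 4*c^2)/7


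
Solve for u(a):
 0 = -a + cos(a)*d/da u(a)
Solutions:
 u(a) = C1 + Integral(a/cos(a), a)


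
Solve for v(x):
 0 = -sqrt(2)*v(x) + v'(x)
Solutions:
 v(x) = C1*exp(sqrt(2)*x)


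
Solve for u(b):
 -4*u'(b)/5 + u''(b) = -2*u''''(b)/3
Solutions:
 u(b) = C1 + C2*exp(b*(-50^(1/3)*(12 + sqrt(194))^(1/3) + 5*20^(1/3)/(12 + sqrt(194))^(1/3))/20)*sin(sqrt(3)*b*(5*20^(1/3)/(12 + sqrt(194))^(1/3) + 50^(1/3)*(12 + sqrt(194))^(1/3))/20) + C3*exp(b*(-50^(1/3)*(12 + sqrt(194))^(1/3) + 5*20^(1/3)/(12 + sqrt(194))^(1/3))/20)*cos(sqrt(3)*b*(5*20^(1/3)/(12 + sqrt(194))^(1/3) + 50^(1/3)*(12 + sqrt(194))^(1/3))/20) + C4*exp(-b*(-50^(1/3)*(12 + sqrt(194))^(1/3) + 5*20^(1/3)/(12 + sqrt(194))^(1/3))/10)


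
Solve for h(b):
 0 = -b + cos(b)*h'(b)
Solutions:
 h(b) = C1 + Integral(b/cos(b), b)


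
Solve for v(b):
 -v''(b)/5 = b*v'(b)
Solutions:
 v(b) = C1 + C2*erf(sqrt(10)*b/2)


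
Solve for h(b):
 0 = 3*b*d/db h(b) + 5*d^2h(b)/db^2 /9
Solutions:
 h(b) = C1 + C2*erf(3*sqrt(30)*b/10)


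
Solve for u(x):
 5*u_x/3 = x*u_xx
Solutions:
 u(x) = C1 + C2*x^(8/3)


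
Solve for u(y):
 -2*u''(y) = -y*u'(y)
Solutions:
 u(y) = C1 + C2*erfi(y/2)


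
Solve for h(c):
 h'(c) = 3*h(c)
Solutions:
 h(c) = C1*exp(3*c)


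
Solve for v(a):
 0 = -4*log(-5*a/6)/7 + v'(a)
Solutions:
 v(a) = C1 + 4*a*log(-a)/7 + 4*a*(-log(6) - 1 + log(5))/7


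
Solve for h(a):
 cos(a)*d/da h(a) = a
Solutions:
 h(a) = C1 + Integral(a/cos(a), a)


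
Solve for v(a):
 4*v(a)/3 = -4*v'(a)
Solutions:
 v(a) = C1*exp(-a/3)


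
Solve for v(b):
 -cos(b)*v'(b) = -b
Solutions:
 v(b) = C1 + Integral(b/cos(b), b)


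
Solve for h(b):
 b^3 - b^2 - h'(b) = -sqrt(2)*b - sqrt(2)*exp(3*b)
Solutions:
 h(b) = C1 + b^4/4 - b^3/3 + sqrt(2)*b^2/2 + sqrt(2)*exp(3*b)/3


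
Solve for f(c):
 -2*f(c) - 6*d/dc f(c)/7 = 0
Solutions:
 f(c) = C1*exp(-7*c/3)


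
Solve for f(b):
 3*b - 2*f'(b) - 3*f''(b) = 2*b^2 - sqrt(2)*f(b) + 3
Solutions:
 f(b) = C1*exp(b*(-1 + sqrt(1 + 3*sqrt(2)))/3) + C2*exp(-b*(1 + sqrt(1 + 3*sqrt(2)))/3) + sqrt(2)*b^2 - 3*sqrt(2)*b/2 + 4*b + 3 + 11*sqrt(2)/2


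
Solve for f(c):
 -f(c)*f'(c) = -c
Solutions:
 f(c) = -sqrt(C1 + c^2)
 f(c) = sqrt(C1 + c^2)


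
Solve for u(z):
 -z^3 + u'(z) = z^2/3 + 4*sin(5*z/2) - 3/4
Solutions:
 u(z) = C1 + z^4/4 + z^3/9 - 3*z/4 - 8*cos(5*z/2)/5


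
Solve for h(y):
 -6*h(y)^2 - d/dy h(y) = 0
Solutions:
 h(y) = 1/(C1 + 6*y)


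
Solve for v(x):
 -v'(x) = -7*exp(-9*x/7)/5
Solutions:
 v(x) = C1 - 49*exp(-9*x/7)/45


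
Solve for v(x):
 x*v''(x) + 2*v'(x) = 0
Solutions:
 v(x) = C1 + C2/x


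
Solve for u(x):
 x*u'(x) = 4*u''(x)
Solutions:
 u(x) = C1 + C2*erfi(sqrt(2)*x/4)


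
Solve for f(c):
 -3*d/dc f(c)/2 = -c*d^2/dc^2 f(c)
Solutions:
 f(c) = C1 + C2*c^(5/2)


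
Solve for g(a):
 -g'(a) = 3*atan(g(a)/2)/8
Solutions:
 Integral(1/atan(_y/2), (_y, g(a))) = C1 - 3*a/8


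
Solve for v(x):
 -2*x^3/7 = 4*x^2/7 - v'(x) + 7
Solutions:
 v(x) = C1 + x^4/14 + 4*x^3/21 + 7*x


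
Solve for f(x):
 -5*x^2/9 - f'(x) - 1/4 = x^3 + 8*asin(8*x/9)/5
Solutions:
 f(x) = C1 - x^4/4 - 5*x^3/27 - 8*x*asin(8*x/9)/5 - x/4 - sqrt(81 - 64*x^2)/5


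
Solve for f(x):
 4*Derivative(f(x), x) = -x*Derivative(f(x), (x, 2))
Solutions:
 f(x) = C1 + C2/x^3


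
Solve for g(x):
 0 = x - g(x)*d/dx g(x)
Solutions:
 g(x) = -sqrt(C1 + x^2)
 g(x) = sqrt(C1 + x^2)


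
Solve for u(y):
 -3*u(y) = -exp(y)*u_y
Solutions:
 u(y) = C1*exp(-3*exp(-y))


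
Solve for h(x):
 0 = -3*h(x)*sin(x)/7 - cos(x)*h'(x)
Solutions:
 h(x) = C1*cos(x)^(3/7)


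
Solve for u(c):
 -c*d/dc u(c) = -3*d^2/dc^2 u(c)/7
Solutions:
 u(c) = C1 + C2*erfi(sqrt(42)*c/6)


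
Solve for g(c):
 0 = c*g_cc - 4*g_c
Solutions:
 g(c) = C1 + C2*c^5


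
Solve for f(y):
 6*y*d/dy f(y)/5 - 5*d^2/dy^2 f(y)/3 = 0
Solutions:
 f(y) = C1 + C2*erfi(3*y/5)


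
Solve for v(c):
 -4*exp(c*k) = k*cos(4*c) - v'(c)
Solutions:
 v(c) = C1 + k*sin(4*c)/4 + 4*exp(c*k)/k


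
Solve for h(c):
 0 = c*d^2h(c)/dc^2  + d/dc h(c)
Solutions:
 h(c) = C1 + C2*log(c)


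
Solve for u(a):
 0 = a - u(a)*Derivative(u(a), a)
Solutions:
 u(a) = -sqrt(C1 + a^2)
 u(a) = sqrt(C1 + a^2)


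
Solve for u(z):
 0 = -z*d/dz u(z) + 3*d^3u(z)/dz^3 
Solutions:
 u(z) = C1 + Integral(C2*airyai(3^(2/3)*z/3) + C3*airybi(3^(2/3)*z/3), z)


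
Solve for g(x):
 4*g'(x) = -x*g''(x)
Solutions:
 g(x) = C1 + C2/x^3


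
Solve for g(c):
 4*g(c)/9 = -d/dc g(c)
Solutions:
 g(c) = C1*exp(-4*c/9)


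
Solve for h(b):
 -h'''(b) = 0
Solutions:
 h(b) = C1 + C2*b + C3*b^2


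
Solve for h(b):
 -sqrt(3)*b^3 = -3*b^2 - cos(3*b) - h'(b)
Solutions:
 h(b) = C1 + sqrt(3)*b^4/4 - b^3 - sin(3*b)/3


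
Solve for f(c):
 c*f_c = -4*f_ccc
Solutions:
 f(c) = C1 + Integral(C2*airyai(-2^(1/3)*c/2) + C3*airybi(-2^(1/3)*c/2), c)


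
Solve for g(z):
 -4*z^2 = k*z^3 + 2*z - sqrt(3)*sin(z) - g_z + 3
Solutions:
 g(z) = C1 + k*z^4/4 + 4*z^3/3 + z^2 + 3*z + sqrt(3)*cos(z)


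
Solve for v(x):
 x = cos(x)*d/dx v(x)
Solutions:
 v(x) = C1 + Integral(x/cos(x), x)


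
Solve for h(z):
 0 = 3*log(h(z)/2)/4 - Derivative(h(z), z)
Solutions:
 4*Integral(1/(-log(_y) + log(2)), (_y, h(z)))/3 = C1 - z


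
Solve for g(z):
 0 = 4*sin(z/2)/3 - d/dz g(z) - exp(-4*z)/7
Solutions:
 g(z) = C1 - 8*cos(z/2)/3 + exp(-4*z)/28


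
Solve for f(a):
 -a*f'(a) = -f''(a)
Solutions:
 f(a) = C1 + C2*erfi(sqrt(2)*a/2)


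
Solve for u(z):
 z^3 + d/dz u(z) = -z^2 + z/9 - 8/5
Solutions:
 u(z) = C1 - z^4/4 - z^3/3 + z^2/18 - 8*z/5


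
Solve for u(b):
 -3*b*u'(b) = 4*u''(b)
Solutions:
 u(b) = C1 + C2*erf(sqrt(6)*b/4)


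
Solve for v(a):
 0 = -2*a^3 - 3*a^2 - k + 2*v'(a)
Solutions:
 v(a) = C1 + a^4/4 + a^3/2 + a*k/2


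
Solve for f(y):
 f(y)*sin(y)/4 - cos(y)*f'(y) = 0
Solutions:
 f(y) = C1/cos(y)^(1/4)


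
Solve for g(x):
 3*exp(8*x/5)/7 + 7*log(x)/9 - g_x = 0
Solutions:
 g(x) = C1 + 7*x*log(x)/9 - 7*x/9 + 15*exp(8*x/5)/56


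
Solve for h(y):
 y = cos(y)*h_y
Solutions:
 h(y) = C1 + Integral(y/cos(y), y)


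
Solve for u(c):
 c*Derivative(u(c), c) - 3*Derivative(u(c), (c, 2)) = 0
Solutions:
 u(c) = C1 + C2*erfi(sqrt(6)*c/6)


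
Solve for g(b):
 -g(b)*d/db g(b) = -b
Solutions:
 g(b) = -sqrt(C1 + b^2)
 g(b) = sqrt(C1 + b^2)


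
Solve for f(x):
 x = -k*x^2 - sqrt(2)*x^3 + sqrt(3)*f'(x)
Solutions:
 f(x) = C1 + sqrt(3)*k*x^3/9 + sqrt(6)*x^4/12 + sqrt(3)*x^2/6


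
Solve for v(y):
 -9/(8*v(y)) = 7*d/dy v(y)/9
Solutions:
 v(y) = -sqrt(C1 - 567*y)/14
 v(y) = sqrt(C1 - 567*y)/14


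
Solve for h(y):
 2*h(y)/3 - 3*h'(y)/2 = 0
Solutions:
 h(y) = C1*exp(4*y/9)


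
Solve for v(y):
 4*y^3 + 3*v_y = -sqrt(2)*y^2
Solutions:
 v(y) = C1 - y^4/3 - sqrt(2)*y^3/9


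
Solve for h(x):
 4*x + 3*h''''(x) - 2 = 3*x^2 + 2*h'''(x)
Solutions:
 h(x) = C1 + C2*x + C3*x^2 + C4*exp(2*x/3) - x^5/40 - 5*x^4/48 - 19*x^3/24


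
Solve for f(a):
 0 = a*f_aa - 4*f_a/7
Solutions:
 f(a) = C1 + C2*a^(11/7)


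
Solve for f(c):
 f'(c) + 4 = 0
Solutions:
 f(c) = C1 - 4*c


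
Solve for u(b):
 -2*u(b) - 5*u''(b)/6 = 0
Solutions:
 u(b) = C1*sin(2*sqrt(15)*b/5) + C2*cos(2*sqrt(15)*b/5)


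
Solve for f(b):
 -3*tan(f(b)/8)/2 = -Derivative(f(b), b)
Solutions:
 f(b) = -8*asin(C1*exp(3*b/16)) + 8*pi
 f(b) = 8*asin(C1*exp(3*b/16))


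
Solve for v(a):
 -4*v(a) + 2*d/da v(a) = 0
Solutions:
 v(a) = C1*exp(2*a)


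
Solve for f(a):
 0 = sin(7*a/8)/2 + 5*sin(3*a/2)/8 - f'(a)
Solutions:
 f(a) = C1 - 4*cos(7*a/8)/7 - 5*cos(3*a/2)/12


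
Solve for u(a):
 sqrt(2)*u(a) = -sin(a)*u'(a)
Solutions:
 u(a) = C1*(cos(a) + 1)^(sqrt(2)/2)/(cos(a) - 1)^(sqrt(2)/2)


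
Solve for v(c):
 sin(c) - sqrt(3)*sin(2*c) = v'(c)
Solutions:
 v(c) = C1 - cos(c) + sqrt(3)*cos(2*c)/2


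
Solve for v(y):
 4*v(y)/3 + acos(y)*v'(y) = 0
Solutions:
 v(y) = C1*exp(-4*Integral(1/acos(y), y)/3)


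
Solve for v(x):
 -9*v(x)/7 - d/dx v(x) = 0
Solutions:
 v(x) = C1*exp(-9*x/7)


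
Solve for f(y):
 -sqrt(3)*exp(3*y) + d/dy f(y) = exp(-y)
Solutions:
 f(y) = C1 + sqrt(3)*exp(3*y)/3 - exp(-y)


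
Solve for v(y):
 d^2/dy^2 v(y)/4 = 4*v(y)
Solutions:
 v(y) = C1*exp(-4*y) + C2*exp(4*y)


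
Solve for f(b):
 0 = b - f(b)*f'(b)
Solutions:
 f(b) = -sqrt(C1 + b^2)
 f(b) = sqrt(C1 + b^2)


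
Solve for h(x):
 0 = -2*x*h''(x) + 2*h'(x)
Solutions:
 h(x) = C1 + C2*x^2


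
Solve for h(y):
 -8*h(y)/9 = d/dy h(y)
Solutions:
 h(y) = C1*exp(-8*y/9)


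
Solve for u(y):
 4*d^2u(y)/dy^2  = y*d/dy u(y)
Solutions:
 u(y) = C1 + C2*erfi(sqrt(2)*y/4)


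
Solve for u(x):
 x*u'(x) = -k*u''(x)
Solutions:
 u(x) = C1 + C2*sqrt(k)*erf(sqrt(2)*x*sqrt(1/k)/2)


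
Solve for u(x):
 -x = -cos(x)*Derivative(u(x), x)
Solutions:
 u(x) = C1 + Integral(x/cos(x), x)


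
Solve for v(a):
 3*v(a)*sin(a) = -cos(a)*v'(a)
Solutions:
 v(a) = C1*cos(a)^3


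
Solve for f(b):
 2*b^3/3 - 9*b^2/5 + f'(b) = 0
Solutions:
 f(b) = C1 - b^4/6 + 3*b^3/5


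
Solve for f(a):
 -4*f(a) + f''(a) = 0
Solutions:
 f(a) = C1*exp(-2*a) + C2*exp(2*a)


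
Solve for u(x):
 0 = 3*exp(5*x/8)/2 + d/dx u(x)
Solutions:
 u(x) = C1 - 12*exp(5*x/8)/5


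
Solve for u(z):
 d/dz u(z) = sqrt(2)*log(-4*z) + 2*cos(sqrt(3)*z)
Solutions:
 u(z) = C1 + sqrt(2)*z*(log(-z) - 1) + 2*sqrt(2)*z*log(2) + 2*sqrt(3)*sin(sqrt(3)*z)/3


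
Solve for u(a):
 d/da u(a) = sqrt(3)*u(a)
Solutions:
 u(a) = C1*exp(sqrt(3)*a)


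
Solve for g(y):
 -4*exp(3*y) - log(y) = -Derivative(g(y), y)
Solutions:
 g(y) = C1 + y*log(y) - y + 4*exp(3*y)/3


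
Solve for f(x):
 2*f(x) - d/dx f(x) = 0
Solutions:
 f(x) = C1*exp(2*x)


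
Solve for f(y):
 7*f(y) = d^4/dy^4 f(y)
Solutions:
 f(y) = C1*exp(-7^(1/4)*y) + C2*exp(7^(1/4)*y) + C3*sin(7^(1/4)*y) + C4*cos(7^(1/4)*y)


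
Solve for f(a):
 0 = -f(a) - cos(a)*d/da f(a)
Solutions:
 f(a) = C1*sqrt(sin(a) - 1)/sqrt(sin(a) + 1)


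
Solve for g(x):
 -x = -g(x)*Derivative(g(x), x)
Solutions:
 g(x) = -sqrt(C1 + x^2)
 g(x) = sqrt(C1 + x^2)


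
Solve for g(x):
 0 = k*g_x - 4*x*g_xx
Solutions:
 g(x) = C1 + x^(re(k)/4 + 1)*(C2*sin(log(x)*Abs(im(k))/4) + C3*cos(log(x)*im(k)/4))


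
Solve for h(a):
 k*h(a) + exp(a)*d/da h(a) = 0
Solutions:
 h(a) = C1*exp(k*exp(-a))


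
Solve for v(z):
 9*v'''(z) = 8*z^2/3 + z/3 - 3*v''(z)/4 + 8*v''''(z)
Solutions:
 v(z) = C1 + C2*z + C3*exp(z*(9 - sqrt(105))/16) + C4*exp(z*(9 + sqrt(105))/16) + 8*z^4/27 - 382*z^3/27 + 14776*z^2/27


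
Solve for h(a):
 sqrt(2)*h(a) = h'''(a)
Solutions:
 h(a) = C3*exp(2^(1/6)*a) + (C1*sin(2^(1/6)*sqrt(3)*a/2) + C2*cos(2^(1/6)*sqrt(3)*a/2))*exp(-2^(1/6)*a/2)


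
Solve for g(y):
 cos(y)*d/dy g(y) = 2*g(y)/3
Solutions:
 g(y) = C1*(sin(y) + 1)^(1/3)/(sin(y) - 1)^(1/3)


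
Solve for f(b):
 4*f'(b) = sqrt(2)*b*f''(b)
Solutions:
 f(b) = C1 + C2*b^(1 + 2*sqrt(2))


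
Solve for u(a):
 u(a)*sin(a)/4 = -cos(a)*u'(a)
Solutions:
 u(a) = C1*cos(a)^(1/4)


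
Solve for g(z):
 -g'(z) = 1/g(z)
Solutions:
 g(z) = -sqrt(C1 - 2*z)
 g(z) = sqrt(C1 - 2*z)
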